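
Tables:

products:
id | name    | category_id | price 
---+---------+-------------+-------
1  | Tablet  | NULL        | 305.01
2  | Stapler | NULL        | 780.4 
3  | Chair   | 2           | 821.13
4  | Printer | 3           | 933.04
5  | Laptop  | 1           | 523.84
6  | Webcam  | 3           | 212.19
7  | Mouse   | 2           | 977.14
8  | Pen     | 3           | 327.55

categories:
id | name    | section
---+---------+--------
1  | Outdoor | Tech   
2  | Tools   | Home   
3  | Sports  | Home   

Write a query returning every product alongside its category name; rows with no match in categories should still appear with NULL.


LEFT JOIN keeps every row from products (the left table); where category_id has no match in categories, the category columns become NULL. Walk through each product:
  - product 1 (Tablet): category_id=NULL, no match -> kept with NULL
  - product 2 (Stapler): category_id=NULL, no match -> kept with NULL
  - product 3 (Chair): category_id=2 -> matches Tools
  - product 4 (Printer): category_id=3 -> matches Sports
  - product 5 (Laptop): category_id=1 -> matches Outdoor
  - product 6 (Webcam): category_id=3 -> matches Sports
  - product 7 (Mouse): category_id=2 -> matches Tools
  - product 8 (Pen): category_id=3 -> matches Sports
All 8 rows appear; 2 have NULL category.

SQL:
SELECT a.name, b.name AS category
FROM products a
LEFT JOIN categories b ON a.category_id = b.id

Result:
name    | category
--------+---------
Tablet  | NULL    
Stapler | NULL    
Chair   | Tools   
Printer | Sports  
Laptop  | Outdoor 
Webcam  | Sports  
Mouse   | Tools   
Pen     | Sports  


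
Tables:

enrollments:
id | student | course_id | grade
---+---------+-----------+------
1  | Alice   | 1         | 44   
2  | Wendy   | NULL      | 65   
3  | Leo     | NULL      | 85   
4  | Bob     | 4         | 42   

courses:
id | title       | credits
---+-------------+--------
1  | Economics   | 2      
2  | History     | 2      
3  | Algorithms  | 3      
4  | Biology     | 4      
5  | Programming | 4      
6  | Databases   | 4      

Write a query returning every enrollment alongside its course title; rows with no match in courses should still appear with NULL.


LEFT JOIN keeps every row from enrollments (the left table); where course_id has no match in courses, the course columns become NULL. Walk through each enrollment:
  - enrollment 1 (Alice): course_id=1 -> matches Economics
  - enrollment 2 (Wendy): course_id=NULL, no match -> kept with NULL
  - enrollment 3 (Leo): course_id=NULL, no match -> kept with NULL
  - enrollment 4 (Bob): course_id=4 -> matches Biology
All 4 rows appear; 2 have NULL course.

SQL:
SELECT a.student, b.title AS course
FROM enrollments a
LEFT JOIN courses b ON a.course_id = b.id

Result:
student | course   
--------+----------
Alice   | Economics
Wendy   | NULL     
Leo     | NULL     
Bob     | Biology  


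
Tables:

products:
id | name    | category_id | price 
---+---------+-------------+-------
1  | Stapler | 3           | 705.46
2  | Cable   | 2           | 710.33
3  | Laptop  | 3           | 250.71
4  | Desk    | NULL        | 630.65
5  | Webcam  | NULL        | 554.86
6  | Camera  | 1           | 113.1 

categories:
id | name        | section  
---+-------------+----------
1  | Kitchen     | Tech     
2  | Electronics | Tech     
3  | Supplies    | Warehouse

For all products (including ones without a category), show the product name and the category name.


LEFT JOIN keeps every row from products (the left table); where category_id has no match in categories, the category columns become NULL. Walk through each product:
  - product 1 (Stapler): category_id=3 -> matches Supplies
  - product 2 (Cable): category_id=2 -> matches Electronics
  - product 3 (Laptop): category_id=3 -> matches Supplies
  - product 4 (Desk): category_id=NULL, no match -> kept with NULL
  - product 5 (Webcam): category_id=NULL, no match -> kept with NULL
  - product 6 (Camera): category_id=1 -> matches Kitchen
All 6 rows appear; 2 have NULL category.

SQL:
SELECT a.name, b.name AS category
FROM products a
LEFT JOIN categories b ON a.category_id = b.id

Result:
name    | category   
--------+------------
Stapler | Supplies   
Cable   | Electronics
Laptop  | Supplies   
Desk    | NULL       
Webcam  | NULL       
Camera  | Kitchen    


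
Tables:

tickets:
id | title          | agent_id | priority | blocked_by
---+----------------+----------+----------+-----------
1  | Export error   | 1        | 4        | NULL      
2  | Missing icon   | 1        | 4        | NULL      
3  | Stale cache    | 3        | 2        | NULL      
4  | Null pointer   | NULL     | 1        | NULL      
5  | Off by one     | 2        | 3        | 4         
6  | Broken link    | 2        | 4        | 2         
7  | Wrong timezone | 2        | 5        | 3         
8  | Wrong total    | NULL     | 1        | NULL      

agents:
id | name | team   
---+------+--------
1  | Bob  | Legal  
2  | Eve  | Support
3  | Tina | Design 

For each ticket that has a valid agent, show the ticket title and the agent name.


INNER JOIN keeps only tickets rows whose agent_id matches an id in agents. Walk through each ticket:
  - ticket 1 (Export error): agent_id=1 -> matches Bob
  - ticket 2 (Missing icon): agent_id=1 -> matches Bob
  - ticket 3 (Stale cache): agent_id=3 -> matches Tina
  - ticket 4 (Null pointer): agent_id=NULL, no match -> dropped
  - ticket 5 (Off by one): agent_id=2 -> matches Eve
  - ticket 6 (Broken link): agent_id=2 -> matches Eve
  - ticket 7 (Wrong timezone): agent_id=2 -> matches Eve
  - ticket 8 (Wrong total): agent_id=NULL, no match -> dropped
So 2 of 8 rows are dropped.

SQL:
SELECT a.title, b.name AS agent
FROM tickets a
INNER JOIN agents b ON a.agent_id = b.id

Result:
title          | agent
---------------+------
Export error   | Bob  
Missing icon   | Bob  
Stale cache    | Tina 
Off by one     | Eve  
Broken link    | Eve  
Wrong timezone | Eve  


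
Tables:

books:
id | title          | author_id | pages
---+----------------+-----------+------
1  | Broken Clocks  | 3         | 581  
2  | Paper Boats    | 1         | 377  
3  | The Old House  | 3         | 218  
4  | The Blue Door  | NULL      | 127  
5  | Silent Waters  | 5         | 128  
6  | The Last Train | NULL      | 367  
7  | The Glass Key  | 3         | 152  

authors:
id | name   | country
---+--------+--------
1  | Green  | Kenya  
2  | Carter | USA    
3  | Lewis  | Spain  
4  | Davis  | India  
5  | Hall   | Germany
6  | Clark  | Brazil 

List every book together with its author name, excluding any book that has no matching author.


INNER JOIN keeps only books rows whose author_id matches an id in authors. Walk through each book:
  - book 1 (Broken Clocks): author_id=3 -> matches Lewis
  - book 2 (Paper Boats): author_id=1 -> matches Green
  - book 3 (The Old House): author_id=3 -> matches Lewis
  - book 4 (The Blue Door): author_id=NULL, no match -> dropped
  - book 5 (Silent Waters): author_id=5 -> matches Hall
  - book 6 (The Last Train): author_id=NULL, no match -> dropped
  - book 7 (The Glass Key): author_id=3 -> matches Lewis
So 2 of 7 rows are dropped.

SQL:
SELECT a.title, b.name AS author
FROM books a
INNER JOIN authors b ON a.author_id = b.id

Result:
title         | author
--------------+-------
Broken Clocks | Lewis 
Paper Boats   | Green 
The Old House | Lewis 
Silent Waters | Hall  
The Glass Key | Lewis 


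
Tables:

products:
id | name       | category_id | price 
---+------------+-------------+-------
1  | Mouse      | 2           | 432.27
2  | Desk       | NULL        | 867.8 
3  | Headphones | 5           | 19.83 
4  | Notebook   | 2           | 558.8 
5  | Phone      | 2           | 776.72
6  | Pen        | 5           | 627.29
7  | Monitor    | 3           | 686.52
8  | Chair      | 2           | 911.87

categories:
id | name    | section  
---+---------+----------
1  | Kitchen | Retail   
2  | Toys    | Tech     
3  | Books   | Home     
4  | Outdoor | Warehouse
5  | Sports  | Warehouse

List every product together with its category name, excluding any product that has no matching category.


INNER JOIN keeps only products rows whose category_id matches an id in categories. Walk through each product:
  - product 1 (Mouse): category_id=2 -> matches Toys
  - product 2 (Desk): category_id=NULL, no match -> dropped
  - product 3 (Headphones): category_id=5 -> matches Sports
  - product 4 (Notebook): category_id=2 -> matches Toys
  - product 5 (Phone): category_id=2 -> matches Toys
  - product 6 (Pen): category_id=5 -> matches Sports
  - product 7 (Monitor): category_id=3 -> matches Books
  - product 8 (Chair): category_id=2 -> matches Toys
So 1 of 8 rows is dropped.

SQL:
SELECT a.name, b.name AS category
FROM products a
INNER JOIN categories b ON a.category_id = b.id

Result:
name       | category
-----------+---------
Mouse      | Toys    
Headphones | Sports  
Notebook   | Toys    
Phone      | Toys    
Pen        | Sports  
Monitor    | Books   
Chair      | Toys    


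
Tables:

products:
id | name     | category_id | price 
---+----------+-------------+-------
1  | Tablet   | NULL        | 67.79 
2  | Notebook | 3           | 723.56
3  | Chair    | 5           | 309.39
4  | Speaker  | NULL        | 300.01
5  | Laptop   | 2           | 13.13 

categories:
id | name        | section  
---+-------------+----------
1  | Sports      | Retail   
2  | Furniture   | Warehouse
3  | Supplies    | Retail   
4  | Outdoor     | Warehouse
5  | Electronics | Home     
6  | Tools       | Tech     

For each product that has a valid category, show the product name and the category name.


INNER JOIN keeps only products rows whose category_id matches an id in categories. Walk through each product:
  - product 1 (Tablet): category_id=NULL, no match -> dropped
  - product 2 (Notebook): category_id=3 -> matches Supplies
  - product 3 (Chair): category_id=5 -> matches Electronics
  - product 4 (Speaker): category_id=NULL, no match -> dropped
  - product 5 (Laptop): category_id=2 -> matches Furniture
So 2 of 5 rows are dropped.

SQL:
SELECT a.name, b.name AS category
FROM products a
INNER JOIN categories b ON a.category_id = b.id

Result:
name     | category   
---------+------------
Notebook | Supplies   
Chair    | Electronics
Laptop   | Furniture  


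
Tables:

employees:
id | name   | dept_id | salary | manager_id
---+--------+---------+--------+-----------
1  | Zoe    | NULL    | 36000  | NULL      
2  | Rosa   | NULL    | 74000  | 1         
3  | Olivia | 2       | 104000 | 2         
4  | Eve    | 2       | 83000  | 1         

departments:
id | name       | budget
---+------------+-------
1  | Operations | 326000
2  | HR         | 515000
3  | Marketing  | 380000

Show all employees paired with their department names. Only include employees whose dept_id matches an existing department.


INNER JOIN keeps only employees rows whose dept_id matches an id in departments. Walk through each employee:
  - employee 1 (Zoe): dept_id=NULL, no match -> dropped
  - employee 2 (Rosa): dept_id=NULL, no match -> dropped
  - employee 3 (Olivia): dept_id=2 -> matches HR
  - employee 4 (Eve): dept_id=2 -> matches HR
So 2 of 4 rows are dropped.

SQL:
SELECT a.name, b.name AS department
FROM employees a
INNER JOIN departments b ON a.dept_id = b.id

Result:
name   | department
-------+-----------
Olivia | HR        
Eve    | HR        


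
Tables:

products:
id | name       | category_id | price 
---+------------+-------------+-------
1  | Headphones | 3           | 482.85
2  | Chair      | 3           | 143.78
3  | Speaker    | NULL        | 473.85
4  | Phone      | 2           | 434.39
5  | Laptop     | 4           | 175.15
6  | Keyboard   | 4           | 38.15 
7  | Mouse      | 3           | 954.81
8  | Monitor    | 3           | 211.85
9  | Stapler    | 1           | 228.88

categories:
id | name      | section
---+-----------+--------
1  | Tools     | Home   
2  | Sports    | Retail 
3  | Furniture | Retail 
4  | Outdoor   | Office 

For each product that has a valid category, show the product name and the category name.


INNER JOIN keeps only products rows whose category_id matches an id in categories. Walk through each product:
  - product 1 (Headphones): category_id=3 -> matches Furniture
  - product 2 (Chair): category_id=3 -> matches Furniture
  - product 3 (Speaker): category_id=NULL, no match -> dropped
  - product 4 (Phone): category_id=2 -> matches Sports
  - product 5 (Laptop): category_id=4 -> matches Outdoor
  - product 6 (Keyboard): category_id=4 -> matches Outdoor
  - product 7 (Mouse): category_id=3 -> matches Furniture
  - product 8 (Monitor): category_id=3 -> matches Furniture
  - product 9 (Stapler): category_id=1 -> matches Tools
So 1 of 9 rows is dropped.

SQL:
SELECT a.name, b.name AS category
FROM products a
INNER JOIN categories b ON a.category_id = b.id

Result:
name       | category 
-----------+----------
Headphones | Furniture
Chair      | Furniture
Phone      | Sports   
Laptop     | Outdoor  
Keyboard   | Outdoor  
Mouse      | Furniture
Monitor    | Furniture
Stapler    | Tools    


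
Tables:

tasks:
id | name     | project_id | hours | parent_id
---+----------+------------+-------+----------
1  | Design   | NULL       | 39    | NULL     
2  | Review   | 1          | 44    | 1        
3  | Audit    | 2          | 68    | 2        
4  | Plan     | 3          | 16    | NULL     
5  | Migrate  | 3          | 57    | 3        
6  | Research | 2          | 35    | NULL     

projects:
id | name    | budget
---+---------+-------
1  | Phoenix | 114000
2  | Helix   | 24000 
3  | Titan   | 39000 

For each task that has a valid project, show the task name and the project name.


INNER JOIN keeps only tasks rows whose project_id matches an id in projects. Walk through each task:
  - task 1 (Design): project_id=NULL, no match -> dropped
  - task 2 (Review): project_id=1 -> matches Phoenix
  - task 3 (Audit): project_id=2 -> matches Helix
  - task 4 (Plan): project_id=3 -> matches Titan
  - task 5 (Migrate): project_id=3 -> matches Titan
  - task 6 (Research): project_id=2 -> matches Helix
So 1 of 6 rows is dropped.

SQL:
SELECT a.name, b.name AS project
FROM tasks a
INNER JOIN projects b ON a.project_id = b.id

Result:
name     | project
---------+--------
Review   | Phoenix
Audit    | Helix  
Plan     | Titan  
Migrate  | Titan  
Research | Helix  


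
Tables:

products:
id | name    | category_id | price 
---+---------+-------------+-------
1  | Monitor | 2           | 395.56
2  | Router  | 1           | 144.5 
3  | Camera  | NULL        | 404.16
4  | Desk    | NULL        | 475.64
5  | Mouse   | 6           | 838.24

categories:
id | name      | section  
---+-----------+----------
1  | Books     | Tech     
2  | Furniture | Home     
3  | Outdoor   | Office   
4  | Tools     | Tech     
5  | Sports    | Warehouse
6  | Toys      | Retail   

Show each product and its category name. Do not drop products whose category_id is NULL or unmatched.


LEFT JOIN keeps every row from products (the left table); where category_id has no match in categories, the category columns become NULL. Walk through each product:
  - product 1 (Monitor): category_id=2 -> matches Furniture
  - product 2 (Router): category_id=1 -> matches Books
  - product 3 (Camera): category_id=NULL, no match -> kept with NULL
  - product 4 (Desk): category_id=NULL, no match -> kept with NULL
  - product 5 (Mouse): category_id=6 -> matches Toys
All 5 rows appear; 2 have NULL category.

SQL:
SELECT a.name, b.name AS category
FROM products a
LEFT JOIN categories b ON a.category_id = b.id

Result:
name    | category 
--------+----------
Monitor | Furniture
Router  | Books    
Camera  | NULL     
Desk    | NULL     
Mouse   | Toys     


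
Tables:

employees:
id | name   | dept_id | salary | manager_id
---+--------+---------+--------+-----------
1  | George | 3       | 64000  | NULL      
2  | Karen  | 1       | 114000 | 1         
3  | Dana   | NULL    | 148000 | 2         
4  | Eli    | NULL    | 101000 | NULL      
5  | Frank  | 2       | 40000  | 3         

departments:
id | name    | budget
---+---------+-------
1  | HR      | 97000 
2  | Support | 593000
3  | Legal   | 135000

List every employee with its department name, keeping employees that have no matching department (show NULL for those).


LEFT JOIN keeps every row from employees (the left table); where dept_id has no match in departments, the department columns become NULL. Walk through each employee:
  - employee 1 (George): dept_id=3 -> matches Legal
  - employee 2 (Karen): dept_id=1 -> matches HR
  - employee 3 (Dana): dept_id=NULL, no match -> kept with NULL
  - employee 4 (Eli): dept_id=NULL, no match -> kept with NULL
  - employee 5 (Frank): dept_id=2 -> matches Support
All 5 rows appear; 2 have NULL department.

SQL:
SELECT a.name, b.name AS department
FROM employees a
LEFT JOIN departments b ON a.dept_id = b.id

Result:
name   | department
-------+-----------
George | Legal     
Karen  | HR        
Dana   | NULL      
Eli    | NULL      
Frank  | Support   


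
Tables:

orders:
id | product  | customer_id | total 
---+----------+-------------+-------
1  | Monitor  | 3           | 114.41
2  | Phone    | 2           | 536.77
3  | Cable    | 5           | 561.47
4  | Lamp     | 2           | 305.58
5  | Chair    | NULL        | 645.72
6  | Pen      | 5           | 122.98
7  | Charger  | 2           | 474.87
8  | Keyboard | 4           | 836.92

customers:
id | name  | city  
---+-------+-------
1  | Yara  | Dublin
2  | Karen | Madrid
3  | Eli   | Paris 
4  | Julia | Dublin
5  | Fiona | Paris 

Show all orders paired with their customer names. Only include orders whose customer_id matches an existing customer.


INNER JOIN keeps only orders rows whose customer_id matches an id in customers. Walk through each order:
  - order 1 (Monitor): customer_id=3 -> matches Eli
  - order 2 (Phone): customer_id=2 -> matches Karen
  - order 3 (Cable): customer_id=5 -> matches Fiona
  - order 4 (Lamp): customer_id=2 -> matches Karen
  - order 5 (Chair): customer_id=NULL, no match -> dropped
  - order 6 (Pen): customer_id=5 -> matches Fiona
  - order 7 (Charger): customer_id=2 -> matches Karen
  - order 8 (Keyboard): customer_id=4 -> matches Julia
So 1 of 8 rows is dropped.

SQL:
SELECT a.product, b.name AS customer
FROM orders a
INNER JOIN customers b ON a.customer_id = b.id

Result:
product  | customer
---------+---------
Monitor  | Eli     
Phone    | Karen   
Cable    | Fiona   
Lamp     | Karen   
Pen      | Fiona   
Charger  | Karen   
Keyboard | Julia   


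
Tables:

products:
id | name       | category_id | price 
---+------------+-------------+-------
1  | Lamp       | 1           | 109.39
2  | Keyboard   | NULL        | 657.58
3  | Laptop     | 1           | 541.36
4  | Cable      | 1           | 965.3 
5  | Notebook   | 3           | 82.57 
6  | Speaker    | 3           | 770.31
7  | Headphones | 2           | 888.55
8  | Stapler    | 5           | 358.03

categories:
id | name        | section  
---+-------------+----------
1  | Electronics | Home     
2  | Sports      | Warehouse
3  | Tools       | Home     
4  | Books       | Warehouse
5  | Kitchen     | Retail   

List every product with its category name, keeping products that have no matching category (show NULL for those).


LEFT JOIN keeps every row from products (the left table); where category_id has no match in categories, the category columns become NULL. Walk through each product:
  - product 1 (Lamp): category_id=1 -> matches Electronics
  - product 2 (Keyboard): category_id=NULL, no match -> kept with NULL
  - product 3 (Laptop): category_id=1 -> matches Electronics
  - product 4 (Cable): category_id=1 -> matches Electronics
  - product 5 (Notebook): category_id=3 -> matches Tools
  - product 6 (Speaker): category_id=3 -> matches Tools
  - product 7 (Headphones): category_id=2 -> matches Sports
  - product 8 (Stapler): category_id=5 -> matches Kitchen
All 8 rows appear; 1 has NULL category.

SQL:
SELECT a.name, b.name AS category
FROM products a
LEFT JOIN categories b ON a.category_id = b.id

Result:
name       | category   
-----------+------------
Lamp       | Electronics
Keyboard   | NULL       
Laptop     | Electronics
Cable      | Electronics
Notebook   | Tools      
Speaker    | Tools      
Headphones | Sports     
Stapler    | Kitchen    


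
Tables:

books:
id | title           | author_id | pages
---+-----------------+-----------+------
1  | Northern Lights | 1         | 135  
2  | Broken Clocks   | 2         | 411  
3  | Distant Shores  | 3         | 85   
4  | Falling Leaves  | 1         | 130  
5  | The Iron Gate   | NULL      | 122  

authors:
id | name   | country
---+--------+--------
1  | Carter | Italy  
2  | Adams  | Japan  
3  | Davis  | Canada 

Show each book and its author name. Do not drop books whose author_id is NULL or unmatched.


LEFT JOIN keeps every row from books (the left table); where author_id has no match in authors, the author columns become NULL. Walk through each book:
  - book 1 (Northern Lights): author_id=1 -> matches Carter
  - book 2 (Broken Clocks): author_id=2 -> matches Adams
  - book 3 (Distant Shores): author_id=3 -> matches Davis
  - book 4 (Falling Leaves): author_id=1 -> matches Carter
  - book 5 (The Iron Gate): author_id=NULL, no match -> kept with NULL
All 5 rows appear; 1 has NULL author.

SQL:
SELECT a.title, b.name AS author
FROM books a
LEFT JOIN authors b ON a.author_id = b.id

Result:
title           | author
----------------+-------
Northern Lights | Carter
Broken Clocks   | Adams 
Distant Shores  | Davis 
Falling Leaves  | Carter
The Iron Gate   | NULL  


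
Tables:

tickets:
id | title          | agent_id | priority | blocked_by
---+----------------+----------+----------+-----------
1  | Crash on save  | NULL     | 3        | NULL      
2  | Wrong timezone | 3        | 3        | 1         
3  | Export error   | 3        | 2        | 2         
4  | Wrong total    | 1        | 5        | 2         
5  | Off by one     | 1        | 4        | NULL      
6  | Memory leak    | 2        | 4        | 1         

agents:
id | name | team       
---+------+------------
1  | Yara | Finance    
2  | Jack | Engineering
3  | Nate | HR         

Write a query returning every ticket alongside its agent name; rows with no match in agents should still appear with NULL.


LEFT JOIN keeps every row from tickets (the left table); where agent_id has no match in agents, the agent columns become NULL. Walk through each ticket:
  - ticket 1 (Crash on save): agent_id=NULL, no match -> kept with NULL
  - ticket 2 (Wrong timezone): agent_id=3 -> matches Nate
  - ticket 3 (Export error): agent_id=3 -> matches Nate
  - ticket 4 (Wrong total): agent_id=1 -> matches Yara
  - ticket 5 (Off by one): agent_id=1 -> matches Yara
  - ticket 6 (Memory leak): agent_id=2 -> matches Jack
All 6 rows appear; 1 has NULL agent.

SQL:
SELECT a.title, b.name AS agent
FROM tickets a
LEFT JOIN agents b ON a.agent_id = b.id

Result:
title          | agent
---------------+------
Crash on save  | NULL 
Wrong timezone | Nate 
Export error   | Nate 
Wrong total    | Yara 
Off by one     | Yara 
Memory leak    | Jack 


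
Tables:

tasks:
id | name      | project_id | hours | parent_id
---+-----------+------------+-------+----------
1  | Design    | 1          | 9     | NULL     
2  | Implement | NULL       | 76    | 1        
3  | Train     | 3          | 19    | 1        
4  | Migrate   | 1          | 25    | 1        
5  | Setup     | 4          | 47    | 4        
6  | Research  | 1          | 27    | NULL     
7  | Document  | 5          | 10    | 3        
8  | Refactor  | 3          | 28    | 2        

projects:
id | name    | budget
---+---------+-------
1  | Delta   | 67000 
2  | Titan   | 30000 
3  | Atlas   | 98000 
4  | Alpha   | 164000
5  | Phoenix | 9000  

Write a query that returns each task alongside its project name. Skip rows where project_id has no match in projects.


INNER JOIN keeps only tasks rows whose project_id matches an id in projects. Walk through each task:
  - task 1 (Design): project_id=1 -> matches Delta
  - task 2 (Implement): project_id=NULL, no match -> dropped
  - task 3 (Train): project_id=3 -> matches Atlas
  - task 4 (Migrate): project_id=1 -> matches Delta
  - task 5 (Setup): project_id=4 -> matches Alpha
  - task 6 (Research): project_id=1 -> matches Delta
  - task 7 (Document): project_id=5 -> matches Phoenix
  - task 8 (Refactor): project_id=3 -> matches Atlas
So 1 of 8 rows is dropped.

SQL:
SELECT a.name, b.name AS project
FROM tasks a
INNER JOIN projects b ON a.project_id = b.id

Result:
name     | project
---------+--------
Design   | Delta  
Train    | Atlas  
Migrate  | Delta  
Setup    | Alpha  
Research | Delta  
Document | Phoenix
Refactor | Atlas  


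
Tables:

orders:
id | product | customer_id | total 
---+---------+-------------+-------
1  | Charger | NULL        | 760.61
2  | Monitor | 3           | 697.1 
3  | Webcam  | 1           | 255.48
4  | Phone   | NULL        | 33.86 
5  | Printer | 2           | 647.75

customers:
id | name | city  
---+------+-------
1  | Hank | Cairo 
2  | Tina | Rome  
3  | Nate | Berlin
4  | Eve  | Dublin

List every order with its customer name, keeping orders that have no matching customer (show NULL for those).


LEFT JOIN keeps every row from orders (the left table); where customer_id has no match in customers, the customer columns become NULL. Walk through each order:
  - order 1 (Charger): customer_id=NULL, no match -> kept with NULL
  - order 2 (Monitor): customer_id=3 -> matches Nate
  - order 3 (Webcam): customer_id=1 -> matches Hank
  - order 4 (Phone): customer_id=NULL, no match -> kept with NULL
  - order 5 (Printer): customer_id=2 -> matches Tina
All 5 rows appear; 2 have NULL customer.

SQL:
SELECT a.product, b.name AS customer
FROM orders a
LEFT JOIN customers b ON a.customer_id = b.id

Result:
product | customer
--------+---------
Charger | NULL    
Monitor | Nate    
Webcam  | Hank    
Phone   | NULL    
Printer | Tina    


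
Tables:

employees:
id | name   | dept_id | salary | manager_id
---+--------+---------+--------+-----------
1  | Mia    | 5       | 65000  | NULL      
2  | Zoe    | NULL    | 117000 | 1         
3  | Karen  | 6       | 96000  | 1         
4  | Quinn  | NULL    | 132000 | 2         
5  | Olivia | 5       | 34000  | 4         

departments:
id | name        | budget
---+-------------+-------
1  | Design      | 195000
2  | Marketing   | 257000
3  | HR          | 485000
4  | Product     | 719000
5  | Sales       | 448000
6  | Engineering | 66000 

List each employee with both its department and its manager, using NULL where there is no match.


Two LEFT JOINs from the same base table employees: one to departments via dept_id, one to employees itself via manager_id. Both are LEFT so every employee is preserved.
Match against departments:
  - employee 1 (Mia): dept_id=5 -> matches Sales
  - employee 2 (Zoe): dept_id=NULL, no match -> kept with NULL
  - employee 3 (Karen): dept_id=6 -> matches Engineering
  - employee 4 (Quinn): dept_id=NULL, no match -> kept with NULL
  - employee 5 (Olivia): dept_id=5 -> matches Sales
Match against employees (self):
  - employee 1 (Mia): manager_id=NULL -> NULL
  - employee 2 (Zoe): manager_id=1 -> Mia
  - employee 3 (Karen): manager_id=1 -> Mia
  - employee 4 (Quinn): manager_id=2 -> Zoe
  - employee 5 (Olivia): manager_id=4 -> Quinn

SQL:
SELECT a.name, b.name AS department, c.name AS manager
FROM employees a
LEFT JOIN departments b ON a.dept_id = b.id
LEFT JOIN employees c ON a.manager_id = c.id

Result:
name   | department  | manager
-------+-------------+--------
Mia    | Sales       | NULL   
Zoe    | NULL        | Mia    
Karen  | Engineering | Mia    
Quinn  | NULL        | Zoe    
Olivia | Sales       | Quinn  


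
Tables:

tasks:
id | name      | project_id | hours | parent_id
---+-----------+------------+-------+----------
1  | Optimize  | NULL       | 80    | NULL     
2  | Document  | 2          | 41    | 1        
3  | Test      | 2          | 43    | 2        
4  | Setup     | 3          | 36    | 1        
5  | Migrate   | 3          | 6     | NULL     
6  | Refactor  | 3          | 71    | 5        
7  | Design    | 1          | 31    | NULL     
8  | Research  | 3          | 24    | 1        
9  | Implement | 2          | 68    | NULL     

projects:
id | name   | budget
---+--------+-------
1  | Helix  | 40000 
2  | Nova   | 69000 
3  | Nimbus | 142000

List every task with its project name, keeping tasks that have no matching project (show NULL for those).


LEFT JOIN keeps every row from tasks (the left table); where project_id has no match in projects, the project columns become NULL. Walk through each task:
  - task 1 (Optimize): project_id=NULL, no match -> kept with NULL
  - task 2 (Document): project_id=2 -> matches Nova
  - task 3 (Test): project_id=2 -> matches Nova
  - task 4 (Setup): project_id=3 -> matches Nimbus
  - task 5 (Migrate): project_id=3 -> matches Nimbus
  - task 6 (Refactor): project_id=3 -> matches Nimbus
  - task 7 (Design): project_id=1 -> matches Helix
  - task 8 (Research): project_id=3 -> matches Nimbus
  - task 9 (Implement): project_id=2 -> matches Nova
All 9 rows appear; 1 has NULL project.

SQL:
SELECT a.name, b.name AS project
FROM tasks a
LEFT JOIN projects b ON a.project_id = b.id

Result:
name      | project
----------+--------
Optimize  | NULL   
Document  | Nova   
Test      | Nova   
Setup     | Nimbus 
Migrate   | Nimbus 
Refactor  | Nimbus 
Design    | Helix  
Research  | Nimbus 
Implement | Nova   


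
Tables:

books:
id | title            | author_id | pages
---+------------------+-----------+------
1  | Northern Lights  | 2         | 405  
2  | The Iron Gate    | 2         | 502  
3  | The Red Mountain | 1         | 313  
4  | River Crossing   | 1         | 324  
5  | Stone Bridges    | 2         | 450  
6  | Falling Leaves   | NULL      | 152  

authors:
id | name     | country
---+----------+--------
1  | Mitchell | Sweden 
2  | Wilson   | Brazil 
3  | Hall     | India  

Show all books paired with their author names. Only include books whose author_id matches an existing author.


INNER JOIN keeps only books rows whose author_id matches an id in authors. Walk through each book:
  - book 1 (Northern Lights): author_id=2 -> matches Wilson
  - book 2 (The Iron Gate): author_id=2 -> matches Wilson
  - book 3 (The Red Mountain): author_id=1 -> matches Mitchell
  - book 4 (River Crossing): author_id=1 -> matches Mitchell
  - book 5 (Stone Bridges): author_id=2 -> matches Wilson
  - book 6 (Falling Leaves): author_id=NULL, no match -> dropped
So 1 of 6 rows is dropped.

SQL:
SELECT a.title, b.name AS author
FROM books a
INNER JOIN authors b ON a.author_id = b.id

Result:
title            | author  
-----------------+---------
Northern Lights  | Wilson  
The Iron Gate    | Wilson  
The Red Mountain | Mitchell
River Crossing   | Mitchell
Stone Bridges    | Wilson  


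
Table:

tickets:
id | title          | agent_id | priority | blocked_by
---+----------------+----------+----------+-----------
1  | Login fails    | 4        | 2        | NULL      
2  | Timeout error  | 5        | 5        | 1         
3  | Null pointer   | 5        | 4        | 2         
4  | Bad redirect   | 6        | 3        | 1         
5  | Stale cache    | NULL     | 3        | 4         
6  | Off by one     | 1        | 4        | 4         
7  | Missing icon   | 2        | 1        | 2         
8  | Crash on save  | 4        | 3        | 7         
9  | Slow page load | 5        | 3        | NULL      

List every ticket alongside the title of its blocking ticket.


This is a self-join: tickets is joined to a second copy of itself, matching each row's blocked_by to another row's id. Use LEFT JOIN so rows with blocked_by=NULL are kept.
  - ticket 1 (Login fails): blocked_by=NULL -> NULL
  - ticket 2 (Timeout error): blocked_by=1 -> Login fails
  - ticket 3 (Null pointer): blocked_by=2 -> Timeout error
  - ticket 4 (Bad redirect): blocked_by=1 -> Login fails
  - ticket 5 (Stale cache): blocked_by=4 -> Bad redirect
  - ticket 6 (Off by one): blocked_by=4 -> Bad redirect
  - ticket 7 (Missing icon): blocked_by=2 -> Timeout error
  - ticket 8 (Crash on save): blocked_by=7 -> Missing icon
  - ticket 9 (Slow page load): blocked_by=NULL -> NULL

SQL:
SELECT a.title AS item, b.title AS blocked_by
FROM tickets a
LEFT JOIN tickets b ON a.blocked_by = b.id

Result:
item           | blocked_by   
---------------+--------------
Login fails    | NULL         
Timeout error  | Login fails  
Null pointer   | Timeout error
Bad redirect   | Login fails  
Stale cache    | Bad redirect 
Off by one     | Bad redirect 
Missing icon   | Timeout error
Crash on save  | Missing icon 
Slow page load | NULL         


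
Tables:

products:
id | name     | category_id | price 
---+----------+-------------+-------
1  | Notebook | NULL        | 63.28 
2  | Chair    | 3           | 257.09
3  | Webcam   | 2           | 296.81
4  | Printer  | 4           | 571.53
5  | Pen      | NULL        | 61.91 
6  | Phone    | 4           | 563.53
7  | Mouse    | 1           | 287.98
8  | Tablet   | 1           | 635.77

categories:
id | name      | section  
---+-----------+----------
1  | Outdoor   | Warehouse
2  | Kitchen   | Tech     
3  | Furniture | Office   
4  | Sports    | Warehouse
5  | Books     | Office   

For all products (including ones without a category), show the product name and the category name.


LEFT JOIN keeps every row from products (the left table); where category_id has no match in categories, the category columns become NULL. Walk through each product:
  - product 1 (Notebook): category_id=NULL, no match -> kept with NULL
  - product 2 (Chair): category_id=3 -> matches Furniture
  - product 3 (Webcam): category_id=2 -> matches Kitchen
  - product 4 (Printer): category_id=4 -> matches Sports
  - product 5 (Pen): category_id=NULL, no match -> kept with NULL
  - product 6 (Phone): category_id=4 -> matches Sports
  - product 7 (Mouse): category_id=1 -> matches Outdoor
  - product 8 (Tablet): category_id=1 -> matches Outdoor
All 8 rows appear; 2 have NULL category.

SQL:
SELECT a.name, b.name AS category
FROM products a
LEFT JOIN categories b ON a.category_id = b.id

Result:
name     | category 
---------+----------
Notebook | NULL     
Chair    | Furniture
Webcam   | Kitchen  
Printer  | Sports   
Pen      | NULL     
Phone    | Sports   
Mouse    | Outdoor  
Tablet   | Outdoor  


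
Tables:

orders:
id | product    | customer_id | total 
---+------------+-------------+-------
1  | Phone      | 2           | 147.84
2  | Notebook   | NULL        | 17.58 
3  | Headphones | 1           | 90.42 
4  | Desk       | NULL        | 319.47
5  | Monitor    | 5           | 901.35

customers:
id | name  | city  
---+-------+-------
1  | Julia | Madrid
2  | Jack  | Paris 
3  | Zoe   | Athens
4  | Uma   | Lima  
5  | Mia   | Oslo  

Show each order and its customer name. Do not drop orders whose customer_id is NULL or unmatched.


LEFT JOIN keeps every row from orders (the left table); where customer_id has no match in customers, the customer columns become NULL. Walk through each order:
  - order 1 (Phone): customer_id=2 -> matches Jack
  - order 2 (Notebook): customer_id=NULL, no match -> kept with NULL
  - order 3 (Headphones): customer_id=1 -> matches Julia
  - order 4 (Desk): customer_id=NULL, no match -> kept with NULL
  - order 5 (Monitor): customer_id=5 -> matches Mia
All 5 rows appear; 2 have NULL customer.

SQL:
SELECT a.product, b.name AS customer
FROM orders a
LEFT JOIN customers b ON a.customer_id = b.id

Result:
product    | customer
-----------+---------
Phone      | Jack    
Notebook   | NULL    
Headphones | Julia   
Desk       | NULL    
Monitor    | Mia     


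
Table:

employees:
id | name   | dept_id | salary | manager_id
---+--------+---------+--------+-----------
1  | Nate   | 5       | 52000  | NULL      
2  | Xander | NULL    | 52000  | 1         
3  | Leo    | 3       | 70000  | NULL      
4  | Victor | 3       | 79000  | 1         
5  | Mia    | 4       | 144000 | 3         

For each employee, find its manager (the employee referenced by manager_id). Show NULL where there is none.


This is a self-join: employees is joined to a second copy of itself, matching each row's manager_id to another row's id. Use LEFT JOIN so rows with manager_id=NULL are kept.
  - employee 1 (Nate): manager_id=NULL -> NULL
  - employee 2 (Xander): manager_id=1 -> Nate
  - employee 3 (Leo): manager_id=NULL -> NULL
  - employee 4 (Victor): manager_id=1 -> Nate
  - employee 5 (Mia): manager_id=3 -> Leo

SQL:
SELECT a.name AS item, b.name AS manager
FROM employees a
LEFT JOIN employees b ON a.manager_id = b.id

Result:
item   | manager
-------+--------
Nate   | NULL   
Xander | Nate   
Leo    | NULL   
Victor | Nate   
Mia    | Leo    


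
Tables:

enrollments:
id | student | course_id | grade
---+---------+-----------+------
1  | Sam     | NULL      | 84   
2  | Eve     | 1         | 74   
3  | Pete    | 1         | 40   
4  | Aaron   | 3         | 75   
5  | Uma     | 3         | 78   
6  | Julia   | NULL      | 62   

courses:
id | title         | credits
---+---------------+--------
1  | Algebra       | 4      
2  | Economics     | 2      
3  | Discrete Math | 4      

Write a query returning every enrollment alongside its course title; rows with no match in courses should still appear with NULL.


LEFT JOIN keeps every row from enrollments (the left table); where course_id has no match in courses, the course columns become NULL. Walk through each enrollment:
  - enrollment 1 (Sam): course_id=NULL, no match -> kept with NULL
  - enrollment 2 (Eve): course_id=1 -> matches Algebra
  - enrollment 3 (Pete): course_id=1 -> matches Algebra
  - enrollment 4 (Aaron): course_id=3 -> matches Discrete Math
  - enrollment 5 (Uma): course_id=3 -> matches Discrete Math
  - enrollment 6 (Julia): course_id=NULL, no match -> kept with NULL
All 6 rows appear; 2 have NULL course.

SQL:
SELECT a.student, b.title AS course
FROM enrollments a
LEFT JOIN courses b ON a.course_id = b.id

Result:
student | course       
--------+--------------
Sam     | NULL         
Eve     | Algebra      
Pete    | Algebra      
Aaron   | Discrete Math
Uma     | Discrete Math
Julia   | NULL         


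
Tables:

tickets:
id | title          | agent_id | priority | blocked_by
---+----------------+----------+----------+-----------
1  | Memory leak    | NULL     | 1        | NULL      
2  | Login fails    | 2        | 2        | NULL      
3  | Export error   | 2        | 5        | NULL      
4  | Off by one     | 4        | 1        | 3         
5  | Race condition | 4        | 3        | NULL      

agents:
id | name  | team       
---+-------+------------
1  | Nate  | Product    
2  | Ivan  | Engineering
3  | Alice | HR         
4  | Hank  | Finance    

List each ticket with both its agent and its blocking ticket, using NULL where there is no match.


Two LEFT JOINs from the same base table tickets: one to agents via agent_id, one to tickets itself via blocked_by. Both are LEFT so every ticket is preserved.
Match against agents:
  - ticket 1 (Memory leak): agent_id=NULL, no match -> kept with NULL
  - ticket 2 (Login fails): agent_id=2 -> matches Ivan
  - ticket 3 (Export error): agent_id=2 -> matches Ivan
  - ticket 4 (Off by one): agent_id=4 -> matches Hank
  - ticket 5 (Race condition): agent_id=4 -> matches Hank
Match against tickets (self):
  - ticket 1 (Memory leak): blocked_by=NULL -> NULL
  - ticket 2 (Login fails): blocked_by=NULL -> NULL
  - ticket 3 (Export error): blocked_by=NULL -> NULL
  - ticket 4 (Off by one): blocked_by=3 -> Export error
  - ticket 5 (Race condition): blocked_by=NULL -> NULL

SQL:
SELECT a.title, b.name AS agent, c.title AS blocked_by
FROM tickets a
LEFT JOIN agents b ON a.agent_id = b.id
LEFT JOIN tickets c ON a.blocked_by = c.id

Result:
title          | agent | blocked_by  
---------------+-------+-------------
Memory leak    | NULL  | NULL        
Login fails    | Ivan  | NULL        
Export error   | Ivan  | NULL        
Off by one     | Hank  | Export error
Race condition | Hank  | NULL        


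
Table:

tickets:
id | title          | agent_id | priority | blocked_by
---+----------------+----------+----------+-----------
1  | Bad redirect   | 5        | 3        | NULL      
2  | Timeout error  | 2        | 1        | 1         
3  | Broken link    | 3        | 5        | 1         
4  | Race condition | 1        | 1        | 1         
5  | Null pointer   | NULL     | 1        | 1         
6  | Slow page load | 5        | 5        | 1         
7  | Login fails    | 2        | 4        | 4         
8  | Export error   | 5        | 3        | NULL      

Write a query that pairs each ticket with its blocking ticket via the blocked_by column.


This is a self-join: tickets is joined to a second copy of itself, matching each row's blocked_by to another row's id. Use LEFT JOIN so rows with blocked_by=NULL are kept.
  - ticket 1 (Bad redirect): blocked_by=NULL -> NULL
  - ticket 2 (Timeout error): blocked_by=1 -> Bad redirect
  - ticket 3 (Broken link): blocked_by=1 -> Bad redirect
  - ticket 4 (Race condition): blocked_by=1 -> Bad redirect
  - ticket 5 (Null pointer): blocked_by=1 -> Bad redirect
  - ticket 6 (Slow page load): blocked_by=1 -> Bad redirect
  - ticket 7 (Login fails): blocked_by=4 -> Race condition
  - ticket 8 (Export error): blocked_by=NULL -> NULL

SQL:
SELECT a.title AS item, b.title AS blocked_by
FROM tickets a
LEFT JOIN tickets b ON a.blocked_by = b.id

Result:
item           | blocked_by    
---------------+---------------
Bad redirect   | NULL          
Timeout error  | Bad redirect  
Broken link    | Bad redirect  
Race condition | Bad redirect  
Null pointer   | Bad redirect  
Slow page load | Bad redirect  
Login fails    | Race condition
Export error   | NULL          
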